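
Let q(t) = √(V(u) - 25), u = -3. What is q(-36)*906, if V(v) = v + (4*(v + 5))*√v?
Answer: 1812*√(-7 + 2*I*√3) ≈ 1153.3 + 4930.9*I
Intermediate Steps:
V(v) = v + √v*(20 + 4*v) (V(v) = v + (4*(5 + v))*√v = v + (20 + 4*v)*√v = v + √v*(20 + 4*v))
q(t) = √(-28 + 8*I*√3) (q(t) = √((-3 + 4*(-3)^(3/2) + 20*√(-3)) - 25) = √((-3 + 4*(-3*I*√3) + 20*(I*√3)) - 25) = √((-3 - 12*I*√3 + 20*I*√3) - 25) = √((-3 + 8*I*√3) - 25) = √(-28 + 8*I*√3))
q(-36)*906 = (2*√(-7 + 2*I*√3))*906 = 1812*√(-7 + 2*I*√3)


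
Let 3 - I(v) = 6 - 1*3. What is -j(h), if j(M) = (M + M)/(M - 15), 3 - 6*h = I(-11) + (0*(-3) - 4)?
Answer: 14/83 ≈ 0.16867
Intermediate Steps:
I(v) = 0 (I(v) = 3 - (6 - 1*3) = 3 - (6 - 3) = 3 - 1*3 = 3 - 3 = 0)
h = 7/6 (h = ½ - (0 + (0*(-3) - 4))/6 = ½ - (0 + (0 - 4))/6 = ½ - (0 - 4)/6 = ½ - ⅙*(-4) = ½ + ⅔ = 7/6 ≈ 1.1667)
j(M) = 2*M/(-15 + M) (j(M) = (2*M)/(-15 + M) = 2*M/(-15 + M))
-j(h) = -2*7/(6*(-15 + 7/6)) = -2*7/(6*(-83/6)) = -2*7*(-6)/(6*83) = -1*(-14/83) = 14/83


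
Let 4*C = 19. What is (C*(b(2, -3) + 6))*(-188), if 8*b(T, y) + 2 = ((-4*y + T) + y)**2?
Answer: -149131/8 ≈ -18641.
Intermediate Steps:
C = 19/4 (C = (1/4)*19 = 19/4 ≈ 4.7500)
b(T, y) = -1/4 + (T - 3*y)**2/8 (b(T, y) = -1/4 + ((-4*y + T) + y)**2/8 = -1/4 + ((T - 4*y) + y)**2/8 = -1/4 + (T - 3*y)**2/8)
(C*(b(2, -3) + 6))*(-188) = (19*((-1/4 + (2 - 3*(-3))**2/8) + 6)/4)*(-188) = (19*((-1/4 + (2 + 9)**2/8) + 6)/4)*(-188) = (19*((-1/4 + (1/8)*11**2) + 6)/4)*(-188) = (19*((-1/4 + (1/8)*121) + 6)/4)*(-188) = (19*((-1/4 + 121/8) + 6)/4)*(-188) = (19*(119/8 + 6)/4)*(-188) = ((19/4)*(167/8))*(-188) = (3173/32)*(-188) = -149131/8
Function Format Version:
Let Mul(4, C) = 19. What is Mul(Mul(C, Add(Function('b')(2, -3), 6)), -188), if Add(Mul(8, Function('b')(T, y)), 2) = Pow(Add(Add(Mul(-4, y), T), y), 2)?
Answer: Rational(-149131, 8) ≈ -18641.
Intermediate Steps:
C = Rational(19, 4) (C = Mul(Rational(1, 4), 19) = Rational(19, 4) ≈ 4.7500)
Function('b')(T, y) = Add(Rational(-1, 4), Mul(Rational(1, 8), Pow(Add(T, Mul(-3, y)), 2))) (Function('b')(T, y) = Add(Rational(-1, 4), Mul(Rational(1, 8), Pow(Add(Add(Mul(-4, y), T), y), 2))) = Add(Rational(-1, 4), Mul(Rational(1, 8), Pow(Add(Add(T, Mul(-4, y)), y), 2))) = Add(Rational(-1, 4), Mul(Rational(1, 8), Pow(Add(T, Mul(-3, y)), 2))))
Mul(Mul(C, Add(Function('b')(2, -3), 6)), -188) = Mul(Mul(Rational(19, 4), Add(Add(Rational(-1, 4), Mul(Rational(1, 8), Pow(Add(2, Mul(-3, -3)), 2))), 6)), -188) = Mul(Mul(Rational(19, 4), Add(Add(Rational(-1, 4), Mul(Rational(1, 8), Pow(Add(2, 9), 2))), 6)), -188) = Mul(Mul(Rational(19, 4), Add(Add(Rational(-1, 4), Mul(Rational(1, 8), Pow(11, 2))), 6)), -188) = Mul(Mul(Rational(19, 4), Add(Add(Rational(-1, 4), Mul(Rational(1, 8), 121)), 6)), -188) = Mul(Mul(Rational(19, 4), Add(Add(Rational(-1, 4), Rational(121, 8)), 6)), -188) = Mul(Mul(Rational(19, 4), Add(Rational(119, 8), 6)), -188) = Mul(Mul(Rational(19, 4), Rational(167, 8)), -188) = Mul(Rational(3173, 32), -188) = Rational(-149131, 8)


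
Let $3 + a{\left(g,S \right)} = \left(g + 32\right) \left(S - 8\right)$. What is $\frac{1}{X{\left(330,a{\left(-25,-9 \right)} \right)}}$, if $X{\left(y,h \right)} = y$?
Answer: $\frac{1}{330} \approx 0.0030303$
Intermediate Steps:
$a{\left(g,S \right)} = -3 + \left(-8 + S\right) \left(32 + g\right)$ ($a{\left(g,S \right)} = -3 + \left(g + 32\right) \left(S - 8\right) = -3 + \left(32 + g\right) \left(S + \left(-9 + 1\right)\right) = -3 + \left(32 + g\right) \left(S - 8\right) = -3 + \left(32 + g\right) \left(-8 + S\right) = -3 + \left(-8 + S\right) \left(32 + g\right)$)
$\frac{1}{X{\left(330,a{\left(-25,-9 \right)} \right)}} = \frac{1}{330}$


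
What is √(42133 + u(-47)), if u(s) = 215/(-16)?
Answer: √673913/4 ≈ 205.23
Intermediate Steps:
u(s) = -215/16 (u(s) = 215*(-1/16) = -215/16)
√(42133 + u(-47)) = √(42133 - 215/16) = √(673913/16) = √673913/4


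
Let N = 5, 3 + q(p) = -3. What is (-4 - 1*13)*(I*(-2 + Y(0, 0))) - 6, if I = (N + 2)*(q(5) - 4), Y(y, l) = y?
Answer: -2386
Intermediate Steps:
q(p) = -6 (q(p) = -3 - 3 = -6)
I = -70 (I = (5 + 2)*(-6 - 4) = 7*(-10) = -70)
(-4 - 1*13)*(I*(-2 + Y(0, 0))) - 6 = (-4 - 1*13)*(-70*(-2 + 0)) - 6 = (-4 - 13)*(-70*(-2)) - 6 = -17*140 - 6 = -2380 - 6 = -2386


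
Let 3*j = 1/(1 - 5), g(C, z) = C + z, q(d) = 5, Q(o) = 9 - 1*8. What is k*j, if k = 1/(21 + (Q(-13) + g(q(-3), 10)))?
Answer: -1/444 ≈ -0.0022523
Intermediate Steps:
Q(o) = 1 (Q(o) = 9 - 8 = 1)
j = -1/12 (j = 1/(3*(1 - 5)) = (⅓)/(-4) = (⅓)*(-¼) = -1/12 ≈ -0.083333)
k = 1/37 (k = 1/(21 + (1 + (5 + 10))) = 1/(21 + (1 + 15)) = 1/(21 + 16) = 1/37 ≈ 0.027027)
k*j = (1/37)*(-1/12) = -1/444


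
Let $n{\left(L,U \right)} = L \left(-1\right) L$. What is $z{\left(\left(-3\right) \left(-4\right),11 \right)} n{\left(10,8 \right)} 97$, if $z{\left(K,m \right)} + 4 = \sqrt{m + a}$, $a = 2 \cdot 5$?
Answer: $38800 - 9700 \sqrt{21} \approx -5651.0$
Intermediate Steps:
$a = 10$
$n{\left(L,U \right)} = - L^{2}$ ($n{\left(L,U \right)} = - L L = - L^{2}$)
$z{\left(K,m \right)} = -4 + \sqrt{10 + m}$ ($z{\left(K,m \right)} = -4 + \sqrt{m + 10} = -4 + \sqrt{10 + m}$)
$z{\left(\left(-3\right) \left(-4\right),11 \right)} n{\left(10,8 \right)} 97 = \left(-4 + \sqrt{10 + 11}\right) \left(- 10^{2}\right) 97 = \left(-4 + \sqrt{21}\right) \left(\left(-1\right) 100\right) 97 = \left(-4 + \sqrt{21}\right) \left(-100\right) 97 = \left(400 - 100 \sqrt{21}\right) 97 = 38800 - 9700 \sqrt{21}$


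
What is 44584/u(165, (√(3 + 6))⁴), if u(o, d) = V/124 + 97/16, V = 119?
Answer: 22113664/3483 ≈ 6349.0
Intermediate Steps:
u(o, d) = 3483/496 (u(o, d) = 119/124 + 97/16 = 3483/496)
44584/u(165, (√(3 + 6))⁴) = 44584/(3483/496) = 44584*(496/3483) = 22113664/3483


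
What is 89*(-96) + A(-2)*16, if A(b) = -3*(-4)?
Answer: -8352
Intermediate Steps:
A(b) = 12
89*(-96) + A(-2)*16 = 89*(-96) + 12*16 = -8544 + 192 = -8352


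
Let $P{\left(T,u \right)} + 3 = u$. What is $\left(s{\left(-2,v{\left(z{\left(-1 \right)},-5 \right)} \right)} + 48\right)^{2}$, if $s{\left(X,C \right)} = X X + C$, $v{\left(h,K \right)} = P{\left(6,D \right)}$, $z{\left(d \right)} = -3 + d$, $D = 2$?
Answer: $2601$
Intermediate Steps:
$P{\left(T,u \right)} = -3 + u$
$v{\left(h,K \right)} = -1$ ($v{\left(h,K \right)} = -3 + 2 = -1$)
$s{\left(X,C \right)} = C + X^{2}$ ($s{\left(X,C \right)} = X^{2} + C = C + X^{2}$)
$\left(s{\left(-2,v{\left(z{\left(-1 \right)},-5 \right)} \right)} + 48\right)^{2} = \left(\left(-1 + \left(-2\right)^{2}\right) + 48\right)^{2} = \left(\left(-1 + 4\right) + 48\right)^{2} = \left(3 + 48\right)^{2} = 51^{2} = 2601$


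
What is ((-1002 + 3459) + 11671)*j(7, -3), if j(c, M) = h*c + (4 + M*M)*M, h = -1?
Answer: -649888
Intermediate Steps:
j(c, M) = -c + M*(4 + M²) (j(c, M) = -c + (4 + M*M)*M = -c + (4 + M²)*M = -c + M*(4 + M²))
((-1002 + 3459) + 11671)*j(7, -3) = ((-1002 + 3459) + 11671)*((-3)³ - 1*7 + 4*(-3)) = (2457 + 11671)*(-27 - 7 - 12) = 14128*(-46) = -649888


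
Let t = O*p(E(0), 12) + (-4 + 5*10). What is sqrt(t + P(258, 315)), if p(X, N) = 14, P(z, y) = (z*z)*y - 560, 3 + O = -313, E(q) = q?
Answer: sqrt(20962722) ≈ 4578.5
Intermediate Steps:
O = -316 (O = -3 - 313 = -316)
P(z, y) = -560 + y*z**2 (P(z, y) = z**2*y - 560 = y*z**2 - 560 = -560 + y*z**2)
t = -4378 (t = -316*14 + (-4 + 5*10) = -4424 + (-4 + 50) = -4424 + 46 = -4378)
sqrt(t + P(258, 315)) = sqrt(-4378 + (-560 + 315*258**2)) = sqrt(-4378 + (-560 + 315*66564)) = sqrt(-4378 + (-560 + 20967660)) = sqrt(-4378 + 20967100) = sqrt(20962722)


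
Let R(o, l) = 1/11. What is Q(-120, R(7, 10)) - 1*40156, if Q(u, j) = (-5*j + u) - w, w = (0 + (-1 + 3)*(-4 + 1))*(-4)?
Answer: -443305/11 ≈ -40300.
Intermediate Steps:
R(o, l) = 1/11
w = 24 (w = (0 + 2*(-3))*(-4) = (0 - 6)*(-4) = -6*(-4) = 24)
Q(u, j) = -24 + u - 5*j (Q(u, j) = (-5*j + u) - 1*24 = (u - 5*j) - 24 = -24 + u - 5*j)
Q(-120, R(7, 10)) - 1*40156 = (-24 - 120 - 5*1/11) - 1*40156 = (-24 - 120 - 5/11) - 40156 = -1589/11 - 40156 = -443305/11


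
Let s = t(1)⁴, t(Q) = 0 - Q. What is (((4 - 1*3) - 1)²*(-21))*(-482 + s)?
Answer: 0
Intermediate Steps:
t(Q) = -Q
s = 1 (s = (-1*1)⁴ = (-1)⁴ = 1)
(((4 - 1*3) - 1)²*(-21))*(-482 + s) = (((4 - 1*3) - 1)²*(-21))*(-482 + 1) = (((4 - 3) - 1)²*(-21))*(-481) = ((1 - 1)²*(-21))*(-481) = (0²*(-21))*(-481) = (0*(-21))*(-481) = 0*(-481) = 0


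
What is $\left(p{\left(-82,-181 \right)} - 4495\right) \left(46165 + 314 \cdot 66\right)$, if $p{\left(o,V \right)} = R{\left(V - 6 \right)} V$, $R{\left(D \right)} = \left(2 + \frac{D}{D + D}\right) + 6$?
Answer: $- \frac{807149563}{2} \approx -4.0357 \cdot 10^{8}$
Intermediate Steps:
$R{\left(D \right)} = \frac{17}{2}$ ($R{\left(D \right)} = \left(2 + \frac{D}{2 D}\right) + 6 = \left(2 + D \frac{1}{2 D}\right) + 6 = \left(2 + \frac{1}{2}\right) + 6 = \frac{5}{2} + 6 = \frac{17}{2}$)
$p{\left(o,V \right)} = \frac{17 V}{2}$
$\left(p{\left(-82,-181 \right)} - 4495\right) \left(46165 + 314 \cdot 66\right) = \left(\frac{17}{2} \left(-181\right) - 4495\right) \left(46165 + 314 \cdot 66\right) = \left(- \frac{3077}{2} - 4495\right) \left(46165 + 20724\right) = \left(- \frac{12067}{2}\right) 66889 = - \frac{807149563}{2}$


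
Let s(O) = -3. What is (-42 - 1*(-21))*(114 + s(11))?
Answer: -2331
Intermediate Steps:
(-42 - 1*(-21))*(114 + s(11)) = (-42 - 1*(-21))*(114 - 3) = (-42 + 21)*111 = -21*111 = -2331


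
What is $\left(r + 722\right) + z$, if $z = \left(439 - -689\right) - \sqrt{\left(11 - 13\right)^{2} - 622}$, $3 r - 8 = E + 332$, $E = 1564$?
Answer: $\frac{7454}{3} - i \sqrt{618} \approx 2484.7 - 24.86 i$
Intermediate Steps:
$r = \frac{1904}{3}$ ($r = \frac{8}{3} + \frac{1564 + 332}{3} = \frac{8}{3} + \frac{1}{3} \cdot 1896 = \frac{8}{3} + 632 = \frac{1904}{3} \approx 634.67$)
$z = 1128 - i \sqrt{618}$ ($z = \left(439 + 689\right) - \sqrt{\left(-2\right)^{2} - 622} = 1128 - \sqrt{4 - 622} = 1128 - \sqrt{-618} = 1128 - i \sqrt{618} \approx 1128.0 - 24.86 i$)
$\left(r + 722\right) + z = \left(\frac{1904}{3} + 722\right) + \left(1128 - i \sqrt{618}\right) = \frac{4070}{3} + \left(1128 - i \sqrt{618}\right) = \frac{7454}{3} - i \sqrt{618}$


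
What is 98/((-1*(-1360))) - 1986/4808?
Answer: -139361/408680 ≈ -0.34100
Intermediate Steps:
98/((-1*(-1360))) - 1986/4808 = 98/1360 - 1986*1/4808 = 98*(1/1360) - 993/2404 = 49/680 - 993/2404 = -139361/408680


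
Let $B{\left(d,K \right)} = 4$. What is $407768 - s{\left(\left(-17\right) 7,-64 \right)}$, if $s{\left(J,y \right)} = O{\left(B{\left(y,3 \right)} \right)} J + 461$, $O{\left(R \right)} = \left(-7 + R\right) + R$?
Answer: $407426$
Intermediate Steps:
$O{\left(R \right)} = -7 + 2 R$
$s{\left(J,y \right)} = 461 + J$ ($s{\left(J,y \right)} = \left(-7 + 2 \cdot 4\right) J + 461 = \left(-7 + 8\right) J + 461 = 1 J + 461 = J + 461 = 461 + J$)
$407768 - s{\left(\left(-17\right) 7,-64 \right)} = 407768 - \left(461 - 119\right) = 407768 - 342 = 407426$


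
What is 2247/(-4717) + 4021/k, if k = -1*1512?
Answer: -22364521/7132104 ≈ -3.1358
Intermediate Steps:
k = -1512
2247/(-4717) + 4021/k = 2247/(-4717) + 4021/(-1512) = 2247*(-1/4717) + 4021*(-1/1512) = -2247/4717 - 4021/1512 = -22364521/7132104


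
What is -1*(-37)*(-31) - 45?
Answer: -1192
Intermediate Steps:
-1*(-37)*(-31) - 45 = 37*(-31) - 45 = -1147 - 45 = -1192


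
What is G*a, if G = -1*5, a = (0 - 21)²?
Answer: -2205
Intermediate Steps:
a = 441 (a = (-21)² = 441)
G = -5
G*a = -5*441 = -2205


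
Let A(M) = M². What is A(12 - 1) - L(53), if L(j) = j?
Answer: 68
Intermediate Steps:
A(12 - 1) - L(53) = (12 - 1)² - 1*53 = 11² - 53 = 121 - 53 = 68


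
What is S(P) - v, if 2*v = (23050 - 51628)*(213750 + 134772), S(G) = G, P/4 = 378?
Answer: 4980032370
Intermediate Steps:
P = 1512 (P = 4*378 = 1512)
v = -4980030858 (v = ((23050 - 51628)*(213750 + 134772))/2 = (-28578*348522)/2 = (½)*(-9960061716) = -4980030858)
S(P) - v = 1512 - 1*(-4980030858) = 1512 + 4980030858 = 4980032370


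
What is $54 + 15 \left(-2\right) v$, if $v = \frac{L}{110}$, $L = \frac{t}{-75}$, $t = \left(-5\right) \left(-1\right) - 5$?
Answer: $54$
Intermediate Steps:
$t = 0$ ($t = 5 - 5 = 0$)
$L = 0$ ($L = \frac{0}{-75} = 0 \left(- \frac{1}{75}\right) = 0$)
$v = 0$ ($v = \frac{0}{110} = 0 \cdot \frac{1}{110} = 0$)
$54 + 15 \left(-2\right) v = 54 + 15 \left(-2\right) 0 = 54 - 0 = 54 + 0 = 54$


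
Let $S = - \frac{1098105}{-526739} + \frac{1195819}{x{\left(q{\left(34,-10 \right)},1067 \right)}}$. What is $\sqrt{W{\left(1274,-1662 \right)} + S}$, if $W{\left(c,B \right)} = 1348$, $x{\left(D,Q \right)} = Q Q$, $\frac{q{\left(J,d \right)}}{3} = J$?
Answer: $\frac{\sqrt{426794248628983473866}}{562030513} \approx 36.758$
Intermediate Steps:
$q{\left(J,d \right)} = 3 J$
$x{\left(D,Q \right)} = Q^{2}$
$S = \frac{1880064967586}{599686557371}$ ($S = - \frac{1098105}{-526739} + \frac{1195819}{1067^{2}} = \left(-1098105\right) \left(- \frac{1}{526739}\right) + \frac{1195819}{1138489} = \frac{1098105}{526739} + 1195819 \cdot \frac{1}{1138489} = \frac{1098105}{526739} + \frac{1195819}{1138489} = \frac{1880064967586}{599686557371} \approx 3.1351$)
$\sqrt{W{\left(1274,-1662 \right)} + S} = \sqrt{1348 + \frac{1880064967586}{599686557371}} = \sqrt{\frac{810257544303694}{599686557371}} = \frac{\sqrt{426794248628983473866}}{562030513}$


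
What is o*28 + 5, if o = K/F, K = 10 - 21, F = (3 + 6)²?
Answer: 97/81 ≈ 1.1975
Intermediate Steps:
F = 81 (F = 9² = 81)
K = -11
o = -11/81 ≈ -0.13580
o*28 + 5 = -11/81*28 + 5 = -308/81 + 5 = 97/81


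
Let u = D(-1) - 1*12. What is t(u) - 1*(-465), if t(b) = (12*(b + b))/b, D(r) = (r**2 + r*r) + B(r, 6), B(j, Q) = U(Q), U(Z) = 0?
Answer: 489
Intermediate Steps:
B(j, Q) = 0
D(r) = 2*r**2 (D(r) = (r**2 + r*r) + 0 = (r**2 + r**2) + 0 = 2*r**2 + 0 = 2*r**2)
u = -10 (u = 2*(-1)**2 - 1*12 = 2*1 - 12 = 2 - 12 = -10)
t(b) = 24 (t(b) = (12*(2*b))/b = (24*b)/b = 24)
t(u) - 1*(-465) = 24 - 1*(-465) = 24 + 465 = 489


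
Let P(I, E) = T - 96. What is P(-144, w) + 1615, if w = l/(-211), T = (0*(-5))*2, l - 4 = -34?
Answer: 1519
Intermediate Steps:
l = -30 (l = 4 - 34 = -30)
T = 0 (T = 0*2 = 0)
w = 30/211 (w = -30/(-211) = -30*(-1/211) = 30/211 ≈ 0.14218)
P(I, E) = -96 (P(I, E) = 0 - 96 = -96)
P(-144, w) + 1615 = -96 + 1615 = 1519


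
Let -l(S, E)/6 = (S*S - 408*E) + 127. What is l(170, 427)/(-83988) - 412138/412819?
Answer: -65705885515/5778640362 ≈ -11.370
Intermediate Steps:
l(S, E) = -762 - 6*S**2 + 2448*E (l(S, E) = -6*((S*S - 408*E) + 127) = -6*((S**2 - 408*E) + 127) = -6*(127 + S**2 - 408*E) = -762 - 6*S**2 + 2448*E)
l(170, 427)/(-83988) - 412138/412819 = (-762 - 6*170**2 + 2448*427)/(-83988) - 412138/412819 = (-762 - 6*28900 + 1045296)*(-1/83988) - 412138*1/412819 = (-762 - 173400 + 1045296)*(-1/83988) - 412138/412819 = 871134*(-1/83988) - 412138/412819 = -145189/13998 - 412138/412819 = -65705885515/5778640362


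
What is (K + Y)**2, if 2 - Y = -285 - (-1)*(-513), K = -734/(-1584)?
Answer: 401914157089/627264 ≈ 6.4074e+5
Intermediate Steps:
K = 367/792 (K = -734*(-1/1584) = 367/792 ≈ 0.46338)
Y = 800 (Y = 2 - (-285 - (-1)*(-513)) = 2 - (-285 - 1*513) = 2 - (-285 - 513) = 2 - 1*(-798) = 2 + 798 = 800)
(K + Y)**2 = (367/792 + 800)**2 = (633967/792)**2 = 401914157089/627264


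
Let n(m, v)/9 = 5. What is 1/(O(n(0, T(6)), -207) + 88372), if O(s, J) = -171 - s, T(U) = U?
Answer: 1/88156 ≈ 1.1344e-5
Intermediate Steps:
n(m, v) = 45 (n(m, v) = 9*5 = 45)
1/(O(n(0, T(6)), -207) + 88372) = 1/((-171 - 1*45) + 88372) = 1/((-171 - 45) + 88372) = 1/(-216 + 88372) = 1/88156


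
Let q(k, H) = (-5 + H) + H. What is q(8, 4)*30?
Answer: 90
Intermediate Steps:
q(k, H) = -5 + 2*H
q(8, 4)*30 = (-5 + 2*4)*30 = (-5 + 8)*30 = 3*30 = 90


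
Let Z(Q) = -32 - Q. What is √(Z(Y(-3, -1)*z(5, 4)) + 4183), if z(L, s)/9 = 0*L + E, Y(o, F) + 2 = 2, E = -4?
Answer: √4151 ≈ 64.428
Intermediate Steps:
Y(o, F) = 0 (Y(o, F) = -2 + 2 = 0)
z(L, s) = -36 (z(L, s) = 9*(0*L - 4) = 9*(0 - 4) = 9*(-4) = -36)
√(Z(Y(-3, -1)*z(5, 4)) + 4183) = √((-32 - 0*(-36)) + 4183) = √((-32 - 1*0) + 4183) = √((-32 + 0) + 4183) = √(-32 + 4183) = √4151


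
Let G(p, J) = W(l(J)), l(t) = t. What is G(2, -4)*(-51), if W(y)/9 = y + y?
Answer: 3672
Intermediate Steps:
W(y) = 18*y (W(y) = 9*(y + y) = 9*(2*y) = 18*y)
G(p, J) = 18*J
G(2, -4)*(-51) = (18*(-4))*(-51) = -72*(-51) = 3672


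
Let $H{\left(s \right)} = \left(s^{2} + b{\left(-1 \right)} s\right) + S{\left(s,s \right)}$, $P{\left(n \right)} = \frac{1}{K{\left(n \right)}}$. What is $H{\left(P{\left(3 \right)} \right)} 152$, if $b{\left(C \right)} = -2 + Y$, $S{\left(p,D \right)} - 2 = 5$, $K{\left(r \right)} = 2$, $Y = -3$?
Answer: $722$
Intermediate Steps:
$S{\left(p,D \right)} = 7$ ($S{\left(p,D \right)} = 2 + 5 = 7$)
$b{\left(C \right)} = -5$ ($b{\left(C \right)} = -2 - 3 = -5$)
$P{\left(n \right)} = \frac{1}{2}$
$H{\left(s \right)} = 7 + s^{2} - 5 s$ ($H{\left(s \right)} = \left(s^{2} - 5 s\right) + 7 = 7 + s^{2} - 5 s$)
$H{\left(P{\left(3 \right)} \right)} 152 = \left(7 + \left(\frac{1}{2}\right)^{2} - \frac{5}{2}\right) 152 = \left(7 + \frac{1}{4} - \frac{5}{2}\right) 152 = \frac{19}{4} \cdot 152 = 722$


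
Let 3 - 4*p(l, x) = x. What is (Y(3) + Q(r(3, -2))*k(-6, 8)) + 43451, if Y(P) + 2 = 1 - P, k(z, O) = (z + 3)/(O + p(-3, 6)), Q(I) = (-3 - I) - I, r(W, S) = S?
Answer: 1259951/29 ≈ 43447.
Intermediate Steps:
Q(I) = -3 - 2*I
p(l, x) = 3/4 - x/4
k(z, O) = (3 + z)/(-3/4 + O) (k(z, O) = (z + 3)/(O + (3/4 - 1/4*6)) = (3 + z)/(O + (3/4 - 3/2)) = (3 + z)/(O - 3/4) = (3 + z)/(-3/4 + O))
Y(P) = -1 - P (Y(P) = -2 + (1 - P) = -1 - P)
(Y(3) + Q(r(3, -2))*k(-6, 8)) + 43451 = ((-1 - 1*3) + (-3 - 2*(-2))*(4*(3 - 6)/(-3 + 4*8))) + 43451 = ((-1 - 3) + (-3 + 4)*(4*(-3)/(-3 + 32))) + 43451 = (-4 + 1*(4*(-3)/29)) + 43451 = (-4 + 1*(4*(1/29)*(-3))) + 43451 = (-4 + 1*(-12/29)) + 43451 = (-4 - 12/29) + 43451 = -128/29 + 43451 = 1259951/29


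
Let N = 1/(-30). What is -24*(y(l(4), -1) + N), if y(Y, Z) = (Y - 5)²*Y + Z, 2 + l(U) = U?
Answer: -2036/5 ≈ -407.20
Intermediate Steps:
l(U) = -2 + U
N = -1/30 ≈ -0.033333
y(Y, Z) = Z + Y*(-5 + Y)² (y(Y, Z) = (-5 + Y)²*Y + Z = Y*(-5 + Y)² + Z = Z + Y*(-5 + Y)²)
-24*(y(l(4), -1) + N) = -24*((-1 + (-2 + 4)*(-5 + (-2 + 4))²) - 1/30) = -24*((-1 + 2*(-5 + 2)²) - 1/30) = -24*((-1 + 2*(-3)²) - 1/30) = -24*((-1 + 2*9) - 1/30) = -24*((-1 + 18) - 1/30) = -24*(17 - 1/30) = -24*509/30 = -2036/5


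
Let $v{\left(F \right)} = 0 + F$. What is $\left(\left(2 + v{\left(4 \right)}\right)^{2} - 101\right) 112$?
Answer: $-7280$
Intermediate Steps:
$v{\left(F \right)} = F$
$\left(\left(2 + v{\left(4 \right)}\right)^{2} - 101\right) 112 = \left(\left(2 + 4\right)^{2} - 101\right) 112 = \left(6^{2} - 101\right) 112 = \left(36 - 101\right) 112 = \left(-65\right) 112 = -7280$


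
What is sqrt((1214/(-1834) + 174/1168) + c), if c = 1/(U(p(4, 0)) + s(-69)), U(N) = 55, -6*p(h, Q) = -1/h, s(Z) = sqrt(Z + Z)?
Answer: sqrt(133882)*sqrt((-14573467 - 274709*I*sqrt(138))/(55 + I*sqrt(138)))/267764 ≈ 0.0026379 - 0.70398*I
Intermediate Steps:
s(Z) = sqrt(2)*sqrt(Z) (s(Z) = sqrt(2*Z) = sqrt(2)*sqrt(Z))
p(h, Q) = 1/(6*h) (p(h, Q) = -(-1)/(6*h) = 1/(6*h))
c = 1/(55 + I*sqrt(138)) (c = 1/(55 + sqrt(2)*sqrt(-69)) = 1/(55 + sqrt(2)*(I*sqrt(69))) = 1/(55 + I*sqrt(138)) ≈ 0.017389 - 0.003714*I)
sqrt((1214/(-1834) + 174/1168) + c) = sqrt((1214/(-1834) + 174/1168) + (55/3163 - I*sqrt(138)/3163)) = sqrt((1214*(-1/1834) + 174*(1/1168)) + (55/3163 - I*sqrt(138)/3163)) = sqrt((-607/917 + 87/584) + (55/3163 - I*sqrt(138)/3163)) = sqrt(-274709/535528 + (55/3163 - I*sqrt(138)/3163)) = sqrt(-839450527/1693875064 - I*sqrt(138)/3163)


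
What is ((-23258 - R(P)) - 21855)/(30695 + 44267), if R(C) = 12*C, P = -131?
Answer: -43541/74962 ≈ -0.58084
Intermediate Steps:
((-23258 - R(P)) - 21855)/(30695 + 44267) = ((-23258 - 12*(-131)) - 21855)/(30695 + 44267) = ((-23258 - 1*(-1572)) - 21855)/74962 = ((-23258 + 1572) - 21855)*(1/74962) = (-21686 - 21855)*(1/74962) = -43541*1/74962 = -43541/74962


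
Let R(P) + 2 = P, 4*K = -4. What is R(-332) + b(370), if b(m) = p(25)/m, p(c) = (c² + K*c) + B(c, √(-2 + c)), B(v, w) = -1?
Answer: -122981/370 ≈ -332.38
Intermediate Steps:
K = -1 (K = (¼)*(-4) = -1)
R(P) = -2 + P
p(c) = -1 + c² - c (p(c) = (c² - c) - 1 = -1 + c² - c)
b(m) = 599/m (b(m) = (-1 + 25² - 1*25)/m = (-1 + 625 - 25)/m = 599/m)
R(-332) + b(370) = (-2 - 332) + 599/370 = -334 + 599*(1/370) = -334 + 599/370 = -122981/370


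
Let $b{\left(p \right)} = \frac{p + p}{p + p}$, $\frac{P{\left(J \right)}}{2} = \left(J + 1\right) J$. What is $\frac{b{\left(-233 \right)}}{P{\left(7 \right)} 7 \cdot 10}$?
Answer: $\frac{1}{7840} \approx 0.00012755$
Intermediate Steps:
$P{\left(J \right)} = 2 J \left(1 + J\right)$ ($P{\left(J \right)} = 2 \left(J + 1\right) J = 2 \left(1 + J\right) J = 2 J \left(1 + J\right)$)
$b{\left(p \right)} = 1$ ($b{\left(p \right)} = \frac{2 p}{2 p} = 2 p \frac{1}{2 p} = 1$)
$\frac{b{\left(-233 \right)}}{P{\left(7 \right)} 7 \cdot 10} = 1 \frac{1}{2 \cdot 7 \left(1 + 7\right) 7 \cdot 10} = 1 \frac{1}{2 \cdot 7 \cdot 8 \cdot 7 \cdot 10} = 1 \frac{1}{112 \cdot 7 \cdot 10} = 1 \frac{1}{784 \cdot 10} = 1 \cdot \frac{1}{7840} = \frac{1}{7840}$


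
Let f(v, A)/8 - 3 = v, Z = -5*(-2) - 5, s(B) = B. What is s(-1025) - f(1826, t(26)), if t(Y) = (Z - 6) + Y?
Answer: -15657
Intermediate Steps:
Z = 5 (Z = 10 - 5 = 5)
t(Y) = -1 + Y (t(Y) = (5 - 6) + Y = -1 + Y)
f(v, A) = 24 + 8*v
s(-1025) - f(1826, t(26)) = -1025 - (24 + 8*1826) = -1025 - (24 + 14608) = -1025 - 1*14632 = -1025 - 14632 = -15657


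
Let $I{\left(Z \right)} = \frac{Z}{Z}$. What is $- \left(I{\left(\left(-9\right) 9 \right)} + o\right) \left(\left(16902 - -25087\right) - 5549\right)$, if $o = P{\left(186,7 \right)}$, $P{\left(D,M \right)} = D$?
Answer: $-6814280$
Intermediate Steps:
$o = 186$
$I{\left(Z \right)} = 1$
$- \left(I{\left(\left(-9\right) 9 \right)} + o\right) \left(\left(16902 - -25087\right) - 5549\right) = - \left(1 + 186\right) \left(\left(16902 - -25087\right) - 5549\right) = - 187 \left(\left(16902 + 25087\right) - 5549\right) = - 187 \left(41989 - 5549\right) = - 187 \cdot 36440 = \left(-1\right) 6814280 = -6814280$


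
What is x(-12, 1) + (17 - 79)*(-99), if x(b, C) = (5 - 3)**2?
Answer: 6142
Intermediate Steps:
x(b, C) = 4 (x(b, C) = 2**2 = 4)
x(-12, 1) + (17 - 79)*(-99) = 4 + (17 - 79)*(-99) = 4 - 62*(-99) = 4 + 6138 = 6142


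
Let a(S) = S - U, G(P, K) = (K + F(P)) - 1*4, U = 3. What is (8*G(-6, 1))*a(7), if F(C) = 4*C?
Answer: -864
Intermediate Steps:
G(P, K) = -4 + K + 4*P (G(P, K) = (K + 4*P) - 1*4 = (K + 4*P) - 4 = -4 + K + 4*P)
a(S) = -3 + S (a(S) = S - 1*3 = S - 3 = -3 + S)
(8*G(-6, 1))*a(7) = (8*(-4 + 1 + 4*(-6)))*(-3 + 7) = (8*(-4 + 1 - 24))*4 = (8*(-27))*4 = -216*4 = -864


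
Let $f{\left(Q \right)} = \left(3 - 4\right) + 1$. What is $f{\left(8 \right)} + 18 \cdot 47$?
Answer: $846$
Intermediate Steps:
$f{\left(Q \right)} = 0$ ($f{\left(Q \right)} = -1 + 1 = 0$)
$f{\left(8 \right)} + 18 \cdot 47 = 0 + 18 \cdot 47 = 0 + 846 = 846$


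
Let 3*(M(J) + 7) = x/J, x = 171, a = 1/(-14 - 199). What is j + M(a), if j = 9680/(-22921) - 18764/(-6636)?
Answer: -461847643681/38025939 ≈ -12146.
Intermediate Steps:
a = -1/213 (a = 1/(-213) = -1/213 ≈ -0.0046948)
M(J) = -7 + 57/J (M(J) = -7 + (171/J)/3 = -7 + 57/J)
j = 91463291/38025939 (j = 9680*(-1/22921) - 18764*(-1/6636) = -9680/22921 + 4691/1659 = 91463291/38025939 ≈ 2.4053)
j + M(a) = 91463291/38025939 + (-7 + 57/(-1/213)) = 91463291/38025939 + (-7 + 57*(-213)) = 91463291/38025939 + (-7 - 12141) = 91463291/38025939 - 12148 = -461847643681/38025939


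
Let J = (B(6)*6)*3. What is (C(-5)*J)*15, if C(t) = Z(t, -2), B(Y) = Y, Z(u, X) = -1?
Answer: -1620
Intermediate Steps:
C(t) = -1
J = 108 (J = (6*6)*3 = 36*3 = 108)
(C(-5)*J)*15 = -1*108*15 = -108*15 = -1620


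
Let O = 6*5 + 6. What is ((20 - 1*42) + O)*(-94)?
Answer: -1316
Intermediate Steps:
O = 36 (O = 30 + 6 = 36)
((20 - 1*42) + O)*(-94) = ((20 - 1*42) + 36)*(-94) = ((20 - 42) + 36)*(-94) = (-22 + 36)*(-94) = 14*(-94) = -1316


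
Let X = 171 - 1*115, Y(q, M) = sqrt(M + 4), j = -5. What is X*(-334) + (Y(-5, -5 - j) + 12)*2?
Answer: -18676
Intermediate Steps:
Y(q, M) = sqrt(4 + M)
X = 56 (X = 171 - 115 = 56)
X*(-334) + (Y(-5, -5 - j) + 12)*2 = 56*(-334) + (sqrt(4 + (-5 - 1*(-5))) + 12)*2 = -18704 + (sqrt(4 + (-5 + 5)) + 12)*2 = -18704 + (sqrt(4 + 0) + 12)*2 = -18704 + (sqrt(4) + 12)*2 = -18704 + (2 + 12)*2 = -18704 + 14*2 = -18704 + 28 = -18676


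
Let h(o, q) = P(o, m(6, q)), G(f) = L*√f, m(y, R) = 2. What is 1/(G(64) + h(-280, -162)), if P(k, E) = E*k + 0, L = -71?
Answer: -1/1128 ≈ -0.00088653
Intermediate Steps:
P(k, E) = E*k
G(f) = -71*√f
h(o, q) = 2*o
1/(G(64) + h(-280, -162)) = 1/(-71*√64 + 2*(-280)) = 1/(-71*8 - 560) = 1/(-568 - 560) = 1/(-1128) = -1/1128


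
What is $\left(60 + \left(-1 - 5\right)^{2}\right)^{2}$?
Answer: $9216$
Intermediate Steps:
$\left(60 + \left(-1 - 5\right)^{2}\right)^{2} = \left(60 + \left(-6\right)^{2}\right)^{2} = \left(60 + 36\right)^{2} = 96^{2} = 9216$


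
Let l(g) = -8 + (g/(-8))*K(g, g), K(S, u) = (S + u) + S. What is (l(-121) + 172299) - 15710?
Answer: 1208725/8 ≈ 1.5109e+5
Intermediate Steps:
K(S, u) = u + 2*S
l(g) = -8 - 3*g²/8 (l(g) = -8 + (g/(-8))*(g + 2*g) = -8 + (g*(-⅛))*(3*g) = -8 + (-g/8)*(3*g) = -8 - 3*g²/8)
(l(-121) + 172299) - 15710 = ((-8 - 3/8*(-121)²) + 172299) - 15710 = ((-8 - 3/8*14641) + 172299) - 15710 = ((-8 - 43923/8) + 172299) - 15710 = (-43987/8 + 172299) - 15710 = 1334405/8 - 15710 = 1208725/8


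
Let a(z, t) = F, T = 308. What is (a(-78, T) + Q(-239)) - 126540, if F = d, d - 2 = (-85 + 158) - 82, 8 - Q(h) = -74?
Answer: -126465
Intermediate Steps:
Q(h) = 82 (Q(h) = 8 - 1*(-74) = 8 + 74 = 82)
d = -7 (d = 2 + ((-85 + 158) - 82) = 2 + (73 - 82) = 2 - 9 = -7)
F = -7
a(z, t) = -7
(a(-78, T) + Q(-239)) - 126540 = (-7 + 82) - 126540 = 75 - 126540 = -126465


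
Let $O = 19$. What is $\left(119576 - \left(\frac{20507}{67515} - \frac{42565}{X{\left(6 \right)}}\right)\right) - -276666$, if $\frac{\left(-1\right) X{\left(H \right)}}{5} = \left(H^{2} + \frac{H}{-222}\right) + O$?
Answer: $\frac{18130942359989}{45775170} \approx 3.9609 \cdot 10^{5}$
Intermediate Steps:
$X{\left(H \right)} = -95 - 5 H^{2} + \frac{5 H}{222}$ ($X{\left(H \right)} = - 5 \left(\left(H^{2} + \frac{H}{-222}\right) + 19\right) = - 5 \left(\left(H^{2} - \frac{H}{222}\right) + 19\right) = - 5 \left(19 + H^{2} - \frac{H}{222}\right) = -95 - 5 H^{2} + \frac{5 H}{222}$)
$\left(119576 - \left(\frac{20507}{67515} - \frac{42565}{X{\left(6 \right)}}\right)\right) - -276666 = \left(119576 - \left(\frac{20507}{67515} - \frac{42565}{-95 - 5 \cdot 6^{2} + \frac{5}{222} \cdot 6}\right)\right) - -276666 = \left(119576 - \left(20507 \cdot \frac{1}{67515} - \frac{42565}{-95 - 180 + \frac{5}{37}}\right)\right) + 276666 = \left(119576 - \left(\frac{20507}{67515} - \frac{42565}{-95 - 180 + \frac{5}{37}}\right)\right) + 276666 = \left(119576 - \left(\frac{20507}{67515} - \frac{42565}{- \frac{10170}{37}}\right)\right) + 276666 = \left(119576 - \left(\frac{20507}{67515} - - \frac{314981}{2034}\right)\right) + 276666 = \left(119576 - \left(\frac{20507}{67515} + \frac{314981}{2034}\right)\right) + 276666 = \left(119576 - \frac{7102551151}{45775170}\right) + 276666 = \frac{5466509176769}{45775170} + 276666 = \frac{18130942359989}{45775170}$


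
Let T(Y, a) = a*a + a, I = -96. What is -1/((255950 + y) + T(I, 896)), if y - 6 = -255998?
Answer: -1/803670 ≈ -1.2443e-6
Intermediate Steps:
y = -255992 (y = 6 - 255998 = -255992)
T(Y, a) = a + a² (T(Y, a) = a² + a = a + a²)
-1/((255950 + y) + T(I, 896)) = -1/((255950 - 255992) + 896*(1 + 896)) = -1/(-42 + 896*897) = -1/(-42 + 803712) = -1/803670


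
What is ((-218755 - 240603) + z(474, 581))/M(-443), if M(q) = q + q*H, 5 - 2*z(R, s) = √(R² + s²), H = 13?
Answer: 918711/12404 + √562237/12404 ≈ 74.126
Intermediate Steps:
z(R, s) = 5/2 - √(R² + s²)/2
M(q) = 14*q (M(q) = q + q*13 = q + 13*q = 14*q)
((-218755 - 240603) + z(474, 581))/M(-443) = ((-218755 - 240603) + (5/2 - √(474² + 581²)/2))/((14*(-443))) = (-459358 + (5/2 - √(224676 + 337561)/2))/(-6202) = (-459358 + (5/2 - √562237/2))*(-1/6202) = (-918711/2 - √562237/2)*(-1/6202) = 918711/12404 + √562237/12404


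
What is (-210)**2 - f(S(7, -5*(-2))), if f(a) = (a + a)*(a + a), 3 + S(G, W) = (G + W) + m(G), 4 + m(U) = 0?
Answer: 43700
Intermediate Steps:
m(U) = -4 (m(U) = -4 + 0 = -4)
S(G, W) = -7 + G + W (S(G, W) = -3 + ((G + W) - 4) = -3 + (-4 + G + W) = -7 + G + W)
f(a) = 4*a**2 (f(a) = (2*a)*(2*a) = 4*a**2)
(-210)**2 - f(S(7, -5*(-2))) = (-210)**2 - 4*(-7 + 7 - 5*(-2))**2 = 44100 - 4*(-7 + 7 + 10)**2 = 44100 - 4*10**2 = 44100 - 4*100 = 44100 - 1*400 = 44100 - 400 = 43700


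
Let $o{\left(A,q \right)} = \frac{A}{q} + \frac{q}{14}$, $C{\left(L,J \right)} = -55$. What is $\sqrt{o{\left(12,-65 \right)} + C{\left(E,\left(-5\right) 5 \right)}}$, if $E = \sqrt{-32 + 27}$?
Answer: $\frac{i \sqrt{49543130}}{910} \approx 7.7348 i$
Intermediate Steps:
$E = i \sqrt{5}$ ($E = \sqrt{-5} = i \sqrt{5} \approx 2.2361 i$)
$o{\left(A,q \right)} = \frac{q}{14} + \frac{A}{q}$ ($o{\left(A,q \right)} = \frac{A}{q} + q \frac{1}{14} = \frac{A}{q} + \frac{q}{14} = \frac{q}{14} + \frac{A}{q}$)
$\sqrt{o{\left(12,-65 \right)} + C{\left(E,\left(-5\right) 5 \right)}} = \sqrt{\left(\frac{1}{14} \left(-65\right) + \frac{12}{-65}\right) - 55} = \sqrt{\left(- \frac{65}{14} + 12 \left(- \frac{1}{65}\right)\right) - 55} = \sqrt{\left(- \frac{65}{14} - \frac{12}{65}\right) - 55} = \sqrt{- \frac{4393}{910} - 55} = \sqrt{- \frac{54443}{910}} = \frac{i \sqrt{49543130}}{910}$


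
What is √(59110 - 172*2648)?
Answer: I*√396346 ≈ 629.56*I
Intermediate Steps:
√(59110 - 172*2648) = √(59110 - 455456) = √(-396346) = I*√396346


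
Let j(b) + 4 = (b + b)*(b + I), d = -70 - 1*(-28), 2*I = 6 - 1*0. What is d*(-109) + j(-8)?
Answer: 4654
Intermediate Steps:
I = 3 (I = (6 - 1*0)/2 = (6 + 0)/2 = (½)*6 = 3)
d = -42 (d = -70 + 28 = -42)
j(b) = -4 + 2*b*(3 + b) (j(b) = -4 + (b + b)*(b + 3) = -4 + (2*b)*(3 + b) = -4 + 2*b*(3 + b))
d*(-109) + j(-8) = -42*(-109) + (-4 + 2*(-8)² + 6*(-8)) = 4578 + (-4 + 2*64 - 48) = 4578 + (-4 + 128 - 48) = 4578 + 76 = 4654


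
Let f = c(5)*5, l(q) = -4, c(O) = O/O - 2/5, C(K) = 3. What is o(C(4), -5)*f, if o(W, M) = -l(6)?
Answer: 12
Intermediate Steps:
c(O) = 3/5 (c(O) = 1 - 2*1/5 = 1 - 2/5 = 3/5)
o(W, M) = 4 (o(W, M) = -1*(-4) = 4)
f = 3 (f = (3/5)*5 = 3)
o(C(4), -5)*f = 4*3 = 12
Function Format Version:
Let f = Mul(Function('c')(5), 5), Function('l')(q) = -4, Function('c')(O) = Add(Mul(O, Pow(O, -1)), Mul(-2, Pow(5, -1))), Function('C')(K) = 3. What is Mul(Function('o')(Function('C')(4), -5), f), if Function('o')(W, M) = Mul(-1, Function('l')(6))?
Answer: 12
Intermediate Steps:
Function('c')(O) = Rational(3, 5) (Function('c')(O) = Add(1, Mul(-2, Rational(1, 5))) = Add(1, Rational(-2, 5)) = Rational(3, 5))
Function('o')(W, M) = 4 (Function('o')(W, M) = Mul(-1, -4) = 4)
f = 3 (f = Mul(Rational(3, 5), 5) = 3)
Mul(Function('o')(Function('C')(4), -5), f) = Mul(4, 3) = 12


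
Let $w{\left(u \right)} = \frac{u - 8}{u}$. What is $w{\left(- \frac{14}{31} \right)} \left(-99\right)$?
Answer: $- \frac{12969}{7} \approx -1852.7$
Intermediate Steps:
$w{\left(u \right)} = \frac{-8 + u}{u}$
$w{\left(- \frac{14}{31} \right)} \left(-99\right) = \frac{-8 - \frac{14}{31}}{\left(-14\right) \frac{1}{31}} \left(-99\right) = \frac{-8 - \frac{14}{31}}{- \frac{14}{31}} \left(-99\right) = \left(- \frac{31}{14}\right) \left(- \frac{262}{31}\right) \left(-99\right) = \frac{131}{7} \left(-99\right) = - \frac{12969}{7}$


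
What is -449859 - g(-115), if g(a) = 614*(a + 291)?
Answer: -557923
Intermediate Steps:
g(a) = 178674 + 614*a (g(a) = 614*(291 + a) = 178674 + 614*a)
-449859 - g(-115) = -449859 - (178674 + 614*(-115)) = -449859 - (178674 - 70610) = -449859 - 1*108064 = -449859 - 108064 = -557923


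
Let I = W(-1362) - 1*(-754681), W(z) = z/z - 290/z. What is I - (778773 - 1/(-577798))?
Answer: -9479253451829/393480438 ≈ -24091.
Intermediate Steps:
W(z) = 1 - 290/z
I = 513938587/681 (I = (-290 - 1362)/(-1362) - 1*(-754681) = -1/1362*(-1652) + 754681 = 826/681 + 754681 = 513938587/681 ≈ 7.5468e+5)
I - (778773 - 1/(-577798)) = 513938587/681 - (778773 - 1/(-577798)) = 513938587/681 - (778773 - 1*(-1/577798)) = 513938587/681 - (778773 + 1/577798) = 513938587/681 - 1*449973481855/577798 = 513938587/681 - 449973481855/577798 = -9479253451829/393480438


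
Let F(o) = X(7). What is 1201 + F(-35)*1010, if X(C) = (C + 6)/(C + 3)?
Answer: 2514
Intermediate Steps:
X(C) = (6 + C)/(3 + C)
F(o) = 13/10 (F(o) = (6 + 7)/(3 + 7) = 13/10)
1201 + F(-35)*1010 = 1201 + (13/10)*1010 = 1201 + 1313 = 2514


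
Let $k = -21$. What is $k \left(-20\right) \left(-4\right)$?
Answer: $-1680$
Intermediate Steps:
$k \left(-20\right) \left(-4\right) = \left(-21\right) \left(-20\right) \left(-4\right) = 420 \left(-4\right) = -1680$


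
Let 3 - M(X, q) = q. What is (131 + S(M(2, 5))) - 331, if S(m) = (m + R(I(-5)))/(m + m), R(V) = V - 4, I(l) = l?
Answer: -789/4 ≈ -197.25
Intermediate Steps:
R(V) = -4 + V
M(X, q) = 3 - q
S(m) = (-9 + m)/(2*m) (S(m) = (m + (-4 - 5))/(m + m) = (m - 9)/((2*m)) = (-9 + m)*(1/(2*m)) = (-9 + m)/(2*m))
(131 + S(M(2, 5))) - 331 = (131 + (-9 + (3 - 1*5))/(2*(3 - 1*5))) - 331 = (131 + (-9 + (3 - 5))/(2*(3 - 5))) - 331 = (131 + (½)*(-9 - 2)/(-2)) - 331 = (131 + (½)*(-½)*(-11)) - 331 = (131 + 11/4) - 331 = 535/4 - 331 = -789/4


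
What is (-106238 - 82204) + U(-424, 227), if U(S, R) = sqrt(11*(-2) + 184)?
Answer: -188442 + 9*sqrt(2) ≈ -1.8843e+5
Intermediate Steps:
U(S, R) = 9*sqrt(2) (U(S, R) = sqrt(-22 + 184) = sqrt(162) = 9*sqrt(2))
(-106238 - 82204) + U(-424, 227) = (-106238 - 82204) + 9*sqrt(2) = -188442 + 9*sqrt(2)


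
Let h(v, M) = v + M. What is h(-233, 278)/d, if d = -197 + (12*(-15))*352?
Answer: -45/63557 ≈ -0.00070803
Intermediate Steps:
d = -63557 (d = -197 - 180*352 = -197 - 63360 = -63557)
h(v, M) = M + v
h(-233, 278)/d = (278 - 233)/(-63557) = 45*(-1/63557) = -45/63557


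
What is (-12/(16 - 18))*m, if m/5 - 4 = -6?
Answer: -60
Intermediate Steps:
m = -10 (m = 20 + 5*(-6) = 20 - 30 = -10)
(-12/(16 - 18))*m = (-12/(16 - 18))*(-10) = (-12/(-2))*(-10) = -½*(-12)*(-10) = 6*(-10) = -60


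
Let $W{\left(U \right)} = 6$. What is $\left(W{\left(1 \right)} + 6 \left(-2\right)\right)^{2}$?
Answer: $36$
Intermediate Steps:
$\left(W{\left(1 \right)} + 6 \left(-2\right)\right)^{2} = \left(6 + 6 \left(-2\right)\right)^{2} = \left(6 - 12\right)^{2} = \left(-6\right)^{2} = 36$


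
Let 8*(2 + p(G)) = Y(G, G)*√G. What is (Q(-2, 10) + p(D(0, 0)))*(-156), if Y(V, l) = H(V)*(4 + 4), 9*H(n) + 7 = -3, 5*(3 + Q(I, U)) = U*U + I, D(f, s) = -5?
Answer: -11388/5 + 520*I*√5/3 ≈ -2277.6 + 387.58*I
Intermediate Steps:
Q(I, U) = -3 + I/5 + U²/5 (Q(I, U) = -3 + (U*U + I)/5 = -3 + (U² + I)/5 = -3 + (I + U²)/5 = -3 + (I/5 + U²/5) = -3 + I/5 + U²/5)
H(n) = -10/9 (H(n) = -7/9 + (⅑)*(-3) = -7/9 - ⅓ = -10/9)
Y(V, l) = -80/9 (Y(V, l) = -10*(4 + 4)/9 = -10/9*8 = -80/9)
p(G) = -2 - 10*√G/9 (p(G) = -2 + (-80*√G/9)/8 = -2 - 10*√G/9)
(Q(-2, 10) + p(D(0, 0)))*(-156) = ((-3 + (⅕)*(-2) + (⅕)*10²) + (-2 - 10*I*√5/9))*(-156) = ((-3 - ⅖ + (⅕)*100) + (-2 - 10*I*√5/9))*(-156) = ((-3 - ⅖ + 20) + (-2 - 10*I*√5/9))*(-156) = (83/5 + (-2 - 10*I*√5/9))*(-156) = (73/5 - 10*I*√5/9)*(-156) = -11388/5 + 520*I*√5/3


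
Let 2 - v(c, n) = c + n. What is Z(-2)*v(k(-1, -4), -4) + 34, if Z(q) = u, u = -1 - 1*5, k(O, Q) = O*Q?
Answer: 22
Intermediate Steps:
v(c, n) = 2 - c - n (v(c, n) = 2 - (c + n) = 2 + (-c - n) = 2 - c - n)
u = -6 (u = -1 - 5 = -6)
Z(q) = -6
Z(-2)*v(k(-1, -4), -4) + 34 = -6*(2 - (-1)*(-4) - 1*(-4)) + 34 = -6*(2 - 1*4 + 4) + 34 = -6*(2 - 4 + 4) + 34 = -6*2 + 34 = -12 + 34 = 22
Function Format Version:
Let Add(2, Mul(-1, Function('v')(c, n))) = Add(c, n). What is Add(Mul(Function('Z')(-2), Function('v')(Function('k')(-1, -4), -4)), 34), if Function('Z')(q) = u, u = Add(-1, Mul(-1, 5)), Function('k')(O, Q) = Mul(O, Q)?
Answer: 22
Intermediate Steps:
Function('v')(c, n) = Add(2, Mul(-1, c), Mul(-1, n)) (Function('v')(c, n) = Add(2, Mul(-1, Add(c, n))) = Add(2, Add(Mul(-1, c), Mul(-1, n))) = Add(2, Mul(-1, c), Mul(-1, n)))
u = -6 (u = Add(-1, -5) = -6)
Function('Z')(q) = -6
Add(Mul(Function('Z')(-2), Function('v')(Function('k')(-1, -4), -4)), 34) = Add(Mul(-6, Add(2, Mul(-1, Mul(-1, -4)), Mul(-1, -4))), 34) = Add(Mul(-6, Add(2, Mul(-1, 4), 4)), 34) = Add(Mul(-6, Add(2, -4, 4)), 34) = Add(Mul(-6, 2), 34) = Add(-12, 34) = 22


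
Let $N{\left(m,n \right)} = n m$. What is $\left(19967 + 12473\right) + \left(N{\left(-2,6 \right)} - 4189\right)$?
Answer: $28239$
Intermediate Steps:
$N{\left(m,n \right)} = m n$
$\left(19967 + 12473\right) + \left(N{\left(-2,6 \right)} - 4189\right) = \left(19967 + 12473\right) - 4201 = 32440 - 4201 = 28239$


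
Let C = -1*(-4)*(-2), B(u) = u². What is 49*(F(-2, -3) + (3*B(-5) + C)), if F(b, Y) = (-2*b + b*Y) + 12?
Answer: 4361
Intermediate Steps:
F(b, Y) = 12 - 2*b + Y*b (F(b, Y) = (-2*b + Y*b) + 12 = 12 - 2*b + Y*b)
C = -8 (C = 4*(-2) = -8)
49*(F(-2, -3) + (3*B(-5) + C)) = 49*((12 - 2*(-2) - 3*(-2)) + (3*(-5)² - 8)) = 49*((12 + 4 + 6) + (3*25 - 8)) = 49*(22 + (75 - 8)) = 49*(22 + 67) = 49*89 = 4361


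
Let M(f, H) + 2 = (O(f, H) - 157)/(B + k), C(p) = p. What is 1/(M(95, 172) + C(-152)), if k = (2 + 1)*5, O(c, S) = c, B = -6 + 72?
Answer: -81/12536 ≈ -0.0064614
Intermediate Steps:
B = 66
k = 15 (k = 3*5 = 15)
M(f, H) = -319/81 + f/81 (M(f, H) = -2 + (f - 157)/(66 + 15) = -2 + (-157 + f)/81 = -2 + (-157 + f)*(1/81) = -2 + (-157/81 + f/81) = -319/81 + f/81)
1/(M(95, 172) + C(-152)) = 1/((-319/81 + (1/81)*95) - 152) = 1/((-319/81 + 95/81) - 152) = 1/(-224/81 - 152) = 1/(-12536/81) = -81/12536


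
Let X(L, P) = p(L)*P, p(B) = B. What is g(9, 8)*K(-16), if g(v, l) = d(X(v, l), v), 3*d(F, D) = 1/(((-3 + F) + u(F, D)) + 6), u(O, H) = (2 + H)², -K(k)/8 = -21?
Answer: 2/7 ≈ 0.28571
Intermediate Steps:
K(k) = 168 (K(k) = -8*(-21) = 168)
X(L, P) = L*P
d(F, D) = 1/(3*(3 + F + (2 + D)²)) (d(F, D) = 1/(3*(((-3 + F) + (2 + D)²) + 6)) = 1/(3*((-3 + F + (2 + D)²) + 6)) = 1/(3*(3 + F + (2 + D)²)))
g(v, l) = 1/(3*(3 + (2 + v)² + l*v)) (g(v, l) = 1/(3*(3 + v*l + (2 + v)²)) = 1/(3*(3 + l*v + (2 + v)²)) = 1/(3*(3 + (2 + v)² + l*v)))
g(9, 8)*K(-16) = (1/(3*(3 + (2 + 9)² + 8*9)))*168 = (1/(3*(3 + 11² + 72)))*168 = (1/(3*(3 + 121 + 72)))*168 = ((⅓)/196)*168 = ((⅓)*(1/196))*168 = (1/588)*168 = 2/7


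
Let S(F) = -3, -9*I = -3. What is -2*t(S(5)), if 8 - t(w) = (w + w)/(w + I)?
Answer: -23/2 ≈ -11.500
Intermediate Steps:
I = ⅓ (I = -⅑*(-3) = ⅓ ≈ 0.33333)
t(w) = 8 - 2*w/(⅓ + w) (t(w) = 8 - (w + w)/(w + ⅓) = 8 - 2*w/(⅓ + w))
-2*t(S(5)) = -4*(4 + 9*(-3))/(1 + 3*(-3)) = -4*(4 - 27)/(1 - 9) = -4*(-23)/(-8) = -4*(-1)*(-23)/8 = -2*23/4 = -23/2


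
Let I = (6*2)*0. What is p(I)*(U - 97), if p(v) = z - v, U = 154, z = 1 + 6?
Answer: 399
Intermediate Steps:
z = 7
I = 0 (I = 12*0 = 0)
p(v) = 7 - v
p(I)*(U - 97) = (7 - 1*0)*(154 - 97) = (7 + 0)*57 = 7*57 = 399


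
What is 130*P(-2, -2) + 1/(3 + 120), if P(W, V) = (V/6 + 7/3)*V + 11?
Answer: 111931/123 ≈ 910.01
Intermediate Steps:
P(W, V) = 11 + V*(7/3 + V/6) (P(W, V) = (V*(1/6) + 7*(1/3))*V + 11 = (V/6 + 7/3)*V + 11 = (7/3 + V/6)*V + 11 = V*(7/3 + V/6) + 11 = 11 + V*(7/3 + V/6))
130*P(-2, -2) + 1/(3 + 120) = 130*(11 + (1/6)*(-2)**2 + (7/3)*(-2)) + 1/(3 + 120) = 130*(11 + (1/6)*4 - 14/3) + 1/123 = 130*(11 + 2/3 - 14/3) + 1/123 = 130*7 + 1/123 = 910 + 1/123 = 111931/123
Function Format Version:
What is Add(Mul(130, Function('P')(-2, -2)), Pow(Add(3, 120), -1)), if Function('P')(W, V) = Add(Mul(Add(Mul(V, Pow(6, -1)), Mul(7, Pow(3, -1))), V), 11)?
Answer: Rational(111931, 123) ≈ 910.01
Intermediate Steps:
Function('P')(W, V) = Add(11, Mul(V, Add(Rational(7, 3), Mul(Rational(1, 6), V)))) (Function('P')(W, V) = Add(Mul(Add(Mul(V, Rational(1, 6)), Mul(7, Rational(1, 3))), V), 11) = Add(Mul(Add(Mul(Rational(1, 6), V), Rational(7, 3)), V), 11) = Add(Mul(Add(Rational(7, 3), Mul(Rational(1, 6), V)), V), 11) = Add(Mul(V, Add(Rational(7, 3), Mul(Rational(1, 6), V))), 11) = Add(11, Mul(V, Add(Rational(7, 3), Mul(Rational(1, 6), V)))))
Add(Mul(130, Function('P')(-2, -2)), Pow(Add(3, 120), -1)) = Add(Mul(130, Add(11, Mul(Rational(1, 6), Pow(-2, 2)), Mul(Rational(7, 3), -2))), Pow(Add(3, 120), -1)) = Add(Mul(130, Add(11, Mul(Rational(1, 6), 4), Rational(-14, 3))), Pow(123, -1)) = Add(Mul(130, Add(11, Rational(2, 3), Rational(-14, 3))), Rational(1, 123)) = Add(Mul(130, 7), Rational(1, 123)) = Add(910, Rational(1, 123)) = Rational(111931, 123)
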